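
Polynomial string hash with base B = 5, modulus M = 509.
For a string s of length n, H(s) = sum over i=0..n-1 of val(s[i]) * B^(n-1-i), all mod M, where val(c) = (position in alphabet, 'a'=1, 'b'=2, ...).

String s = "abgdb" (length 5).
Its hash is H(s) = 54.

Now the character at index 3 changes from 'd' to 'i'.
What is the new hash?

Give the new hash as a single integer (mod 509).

val('d') = 4, val('i') = 9
Position k = 3, exponent = n-1-k = 1
B^1 mod M = 5^1 mod 509 = 5
Delta = (9 - 4) * 5 mod 509 = 25
New hash = (54 + 25) mod 509 = 79

Answer: 79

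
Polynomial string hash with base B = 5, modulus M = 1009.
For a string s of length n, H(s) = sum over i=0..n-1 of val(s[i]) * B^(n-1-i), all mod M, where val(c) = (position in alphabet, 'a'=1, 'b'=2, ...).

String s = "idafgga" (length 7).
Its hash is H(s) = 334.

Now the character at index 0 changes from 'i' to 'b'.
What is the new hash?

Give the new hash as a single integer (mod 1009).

Answer: 940

Derivation:
val('i') = 9, val('b') = 2
Position k = 0, exponent = n-1-k = 6
B^6 mod M = 5^6 mod 1009 = 490
Delta = (2 - 9) * 490 mod 1009 = 606
New hash = (334 + 606) mod 1009 = 940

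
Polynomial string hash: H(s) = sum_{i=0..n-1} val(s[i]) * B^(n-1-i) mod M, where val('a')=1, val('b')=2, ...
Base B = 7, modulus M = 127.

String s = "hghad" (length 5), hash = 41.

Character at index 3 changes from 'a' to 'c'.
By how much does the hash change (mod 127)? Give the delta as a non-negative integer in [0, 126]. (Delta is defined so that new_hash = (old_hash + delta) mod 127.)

Answer: 14

Derivation:
Delta formula: (val(new) - val(old)) * B^(n-1-k) mod M
  val('c') - val('a') = 3 - 1 = 2
  B^(n-1-k) = 7^1 mod 127 = 7
  Delta = 2 * 7 mod 127 = 14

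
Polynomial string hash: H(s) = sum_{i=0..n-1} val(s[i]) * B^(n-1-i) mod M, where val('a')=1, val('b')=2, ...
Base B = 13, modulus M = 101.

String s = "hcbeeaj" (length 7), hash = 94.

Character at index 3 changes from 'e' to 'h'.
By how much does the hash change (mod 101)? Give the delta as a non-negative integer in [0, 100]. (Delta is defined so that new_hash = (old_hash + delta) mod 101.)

Delta formula: (val(new) - val(old)) * B^(n-1-k) mod M
  val('h') - val('e') = 8 - 5 = 3
  B^(n-1-k) = 13^3 mod 101 = 76
  Delta = 3 * 76 mod 101 = 26

Answer: 26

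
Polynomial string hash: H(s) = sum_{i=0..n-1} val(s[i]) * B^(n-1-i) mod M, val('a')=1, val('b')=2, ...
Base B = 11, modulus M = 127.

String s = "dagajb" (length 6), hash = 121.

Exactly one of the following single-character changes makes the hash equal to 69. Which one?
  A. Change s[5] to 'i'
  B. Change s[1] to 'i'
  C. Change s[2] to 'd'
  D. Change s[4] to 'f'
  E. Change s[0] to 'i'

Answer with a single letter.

Option A: s[5]='b'->'i', delta=(9-2)*11^0 mod 127 = 7, hash=121+7 mod 127 = 1
Option B: s[1]='a'->'i', delta=(9-1)*11^4 mod 127 = 34, hash=121+34 mod 127 = 28
Option C: s[2]='g'->'d', delta=(4-7)*11^3 mod 127 = 71, hash=121+71 mod 127 = 65
Option D: s[4]='j'->'f', delta=(6-10)*11^1 mod 127 = 83, hash=121+83 mod 127 = 77
Option E: s[0]='d'->'i', delta=(9-4)*11^5 mod 127 = 75, hash=121+75 mod 127 = 69 <-- target

Answer: E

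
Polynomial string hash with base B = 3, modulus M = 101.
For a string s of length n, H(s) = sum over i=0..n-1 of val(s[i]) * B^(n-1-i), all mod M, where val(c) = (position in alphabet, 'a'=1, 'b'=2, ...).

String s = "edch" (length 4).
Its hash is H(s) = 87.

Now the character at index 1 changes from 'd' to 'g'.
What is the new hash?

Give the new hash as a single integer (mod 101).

val('d') = 4, val('g') = 7
Position k = 1, exponent = n-1-k = 2
B^2 mod M = 3^2 mod 101 = 9
Delta = (7 - 4) * 9 mod 101 = 27
New hash = (87 + 27) mod 101 = 13

Answer: 13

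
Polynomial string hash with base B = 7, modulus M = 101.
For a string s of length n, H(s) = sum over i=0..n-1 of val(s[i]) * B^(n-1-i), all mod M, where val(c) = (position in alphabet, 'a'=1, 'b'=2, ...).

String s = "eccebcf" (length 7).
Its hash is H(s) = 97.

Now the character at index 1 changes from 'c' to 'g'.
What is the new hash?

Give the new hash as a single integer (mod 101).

Answer: 59

Derivation:
val('c') = 3, val('g') = 7
Position k = 1, exponent = n-1-k = 5
B^5 mod M = 7^5 mod 101 = 41
Delta = (7 - 3) * 41 mod 101 = 63
New hash = (97 + 63) mod 101 = 59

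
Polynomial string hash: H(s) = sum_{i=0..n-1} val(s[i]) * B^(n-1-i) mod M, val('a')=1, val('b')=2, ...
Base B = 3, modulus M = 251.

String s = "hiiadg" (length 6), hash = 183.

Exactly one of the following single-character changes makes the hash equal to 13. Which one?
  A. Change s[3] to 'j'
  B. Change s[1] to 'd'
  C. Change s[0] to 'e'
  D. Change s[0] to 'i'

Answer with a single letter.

Option A: s[3]='a'->'j', delta=(10-1)*3^2 mod 251 = 81, hash=183+81 mod 251 = 13 <-- target
Option B: s[1]='i'->'d', delta=(4-9)*3^4 mod 251 = 97, hash=183+97 mod 251 = 29
Option C: s[0]='h'->'e', delta=(5-8)*3^5 mod 251 = 24, hash=183+24 mod 251 = 207
Option D: s[0]='h'->'i', delta=(9-8)*3^5 mod 251 = 243, hash=183+243 mod 251 = 175

Answer: A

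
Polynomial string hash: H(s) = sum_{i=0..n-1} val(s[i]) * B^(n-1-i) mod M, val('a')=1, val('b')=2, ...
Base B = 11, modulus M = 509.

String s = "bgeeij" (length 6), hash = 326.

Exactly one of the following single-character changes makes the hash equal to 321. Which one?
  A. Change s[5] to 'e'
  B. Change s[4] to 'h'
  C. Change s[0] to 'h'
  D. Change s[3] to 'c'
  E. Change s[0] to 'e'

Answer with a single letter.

Answer: A

Derivation:
Option A: s[5]='j'->'e', delta=(5-10)*11^0 mod 509 = 504, hash=326+504 mod 509 = 321 <-- target
Option B: s[4]='i'->'h', delta=(8-9)*11^1 mod 509 = 498, hash=326+498 mod 509 = 315
Option C: s[0]='b'->'h', delta=(8-2)*11^5 mod 509 = 224, hash=326+224 mod 509 = 41
Option D: s[3]='e'->'c', delta=(3-5)*11^2 mod 509 = 267, hash=326+267 mod 509 = 84
Option E: s[0]='b'->'e', delta=(5-2)*11^5 mod 509 = 112, hash=326+112 mod 509 = 438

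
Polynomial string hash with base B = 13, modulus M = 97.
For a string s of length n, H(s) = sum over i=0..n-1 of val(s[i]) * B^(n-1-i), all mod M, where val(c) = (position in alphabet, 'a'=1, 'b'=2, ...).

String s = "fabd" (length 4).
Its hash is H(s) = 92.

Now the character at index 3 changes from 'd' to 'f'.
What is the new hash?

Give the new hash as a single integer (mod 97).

val('d') = 4, val('f') = 6
Position k = 3, exponent = n-1-k = 0
B^0 mod M = 13^0 mod 97 = 1
Delta = (6 - 4) * 1 mod 97 = 2
New hash = (92 + 2) mod 97 = 94

Answer: 94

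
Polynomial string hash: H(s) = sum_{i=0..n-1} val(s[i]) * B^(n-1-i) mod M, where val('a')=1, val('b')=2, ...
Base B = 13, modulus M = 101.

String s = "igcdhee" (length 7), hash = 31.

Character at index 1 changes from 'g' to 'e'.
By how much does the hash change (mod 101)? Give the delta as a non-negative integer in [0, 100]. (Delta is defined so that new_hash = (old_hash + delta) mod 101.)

Answer: 67

Derivation:
Delta formula: (val(new) - val(old)) * B^(n-1-k) mod M
  val('e') - val('g') = 5 - 7 = -2
  B^(n-1-k) = 13^5 mod 101 = 17
  Delta = -2 * 17 mod 101 = 67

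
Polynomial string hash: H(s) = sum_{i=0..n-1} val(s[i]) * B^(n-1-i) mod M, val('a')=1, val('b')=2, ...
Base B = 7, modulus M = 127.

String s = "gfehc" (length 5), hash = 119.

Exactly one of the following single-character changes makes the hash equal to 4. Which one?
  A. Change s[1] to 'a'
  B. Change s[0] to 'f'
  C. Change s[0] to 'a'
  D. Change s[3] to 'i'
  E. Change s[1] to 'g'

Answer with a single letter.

Answer: B

Derivation:
Option A: s[1]='f'->'a', delta=(1-6)*7^3 mod 127 = 63, hash=119+63 mod 127 = 55
Option B: s[0]='g'->'f', delta=(6-7)*7^4 mod 127 = 12, hash=119+12 mod 127 = 4 <-- target
Option C: s[0]='g'->'a', delta=(1-7)*7^4 mod 127 = 72, hash=119+72 mod 127 = 64
Option D: s[3]='h'->'i', delta=(9-8)*7^1 mod 127 = 7, hash=119+7 mod 127 = 126
Option E: s[1]='f'->'g', delta=(7-6)*7^3 mod 127 = 89, hash=119+89 mod 127 = 81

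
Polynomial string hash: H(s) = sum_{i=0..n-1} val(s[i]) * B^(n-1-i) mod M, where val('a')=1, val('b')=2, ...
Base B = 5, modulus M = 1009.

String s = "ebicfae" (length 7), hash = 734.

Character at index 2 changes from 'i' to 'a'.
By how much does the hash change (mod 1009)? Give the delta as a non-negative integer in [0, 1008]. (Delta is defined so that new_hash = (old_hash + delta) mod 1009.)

Answer: 45

Derivation:
Delta formula: (val(new) - val(old)) * B^(n-1-k) mod M
  val('a') - val('i') = 1 - 9 = -8
  B^(n-1-k) = 5^4 mod 1009 = 625
  Delta = -8 * 625 mod 1009 = 45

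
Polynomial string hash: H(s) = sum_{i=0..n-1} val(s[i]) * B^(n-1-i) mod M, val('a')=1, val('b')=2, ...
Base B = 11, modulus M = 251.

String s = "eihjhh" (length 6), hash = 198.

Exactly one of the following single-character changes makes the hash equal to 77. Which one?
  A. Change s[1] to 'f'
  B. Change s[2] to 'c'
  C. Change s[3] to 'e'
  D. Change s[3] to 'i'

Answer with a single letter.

Option A: s[1]='i'->'f', delta=(6-9)*11^4 mod 251 = 2, hash=198+2 mod 251 = 200
Option B: s[2]='h'->'c', delta=(3-8)*11^3 mod 251 = 122, hash=198+122 mod 251 = 69
Option C: s[3]='j'->'e', delta=(5-10)*11^2 mod 251 = 148, hash=198+148 mod 251 = 95
Option D: s[3]='j'->'i', delta=(9-10)*11^2 mod 251 = 130, hash=198+130 mod 251 = 77 <-- target

Answer: D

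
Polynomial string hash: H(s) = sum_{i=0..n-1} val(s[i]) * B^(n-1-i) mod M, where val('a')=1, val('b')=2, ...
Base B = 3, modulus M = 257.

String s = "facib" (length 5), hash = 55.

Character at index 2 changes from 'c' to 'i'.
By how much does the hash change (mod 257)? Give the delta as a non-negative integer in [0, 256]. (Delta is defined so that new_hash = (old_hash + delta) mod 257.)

Delta formula: (val(new) - val(old)) * B^(n-1-k) mod M
  val('i') - val('c') = 9 - 3 = 6
  B^(n-1-k) = 3^2 mod 257 = 9
  Delta = 6 * 9 mod 257 = 54

Answer: 54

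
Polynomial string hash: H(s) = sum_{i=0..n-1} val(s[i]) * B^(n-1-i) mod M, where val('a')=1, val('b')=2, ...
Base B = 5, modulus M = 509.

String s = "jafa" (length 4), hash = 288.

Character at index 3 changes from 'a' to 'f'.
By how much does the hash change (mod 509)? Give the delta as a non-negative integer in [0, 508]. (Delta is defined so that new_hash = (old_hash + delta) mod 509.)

Answer: 5

Derivation:
Delta formula: (val(new) - val(old)) * B^(n-1-k) mod M
  val('f') - val('a') = 6 - 1 = 5
  B^(n-1-k) = 5^0 mod 509 = 1
  Delta = 5 * 1 mod 509 = 5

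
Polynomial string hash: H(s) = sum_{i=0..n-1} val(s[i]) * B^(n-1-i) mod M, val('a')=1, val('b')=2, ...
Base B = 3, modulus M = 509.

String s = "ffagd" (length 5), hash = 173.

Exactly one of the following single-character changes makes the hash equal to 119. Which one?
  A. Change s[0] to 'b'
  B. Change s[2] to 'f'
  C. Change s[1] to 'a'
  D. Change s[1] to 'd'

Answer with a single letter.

Answer: D

Derivation:
Option A: s[0]='f'->'b', delta=(2-6)*3^4 mod 509 = 185, hash=173+185 mod 509 = 358
Option B: s[2]='a'->'f', delta=(6-1)*3^2 mod 509 = 45, hash=173+45 mod 509 = 218
Option C: s[1]='f'->'a', delta=(1-6)*3^3 mod 509 = 374, hash=173+374 mod 509 = 38
Option D: s[1]='f'->'d', delta=(4-6)*3^3 mod 509 = 455, hash=173+455 mod 509 = 119 <-- target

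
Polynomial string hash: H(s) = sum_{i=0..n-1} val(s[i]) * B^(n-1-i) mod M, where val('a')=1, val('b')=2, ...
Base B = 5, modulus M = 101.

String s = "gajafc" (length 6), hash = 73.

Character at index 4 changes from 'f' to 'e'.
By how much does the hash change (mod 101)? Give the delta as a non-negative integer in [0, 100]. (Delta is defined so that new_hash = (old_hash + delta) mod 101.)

Delta formula: (val(new) - val(old)) * B^(n-1-k) mod M
  val('e') - val('f') = 5 - 6 = -1
  B^(n-1-k) = 5^1 mod 101 = 5
  Delta = -1 * 5 mod 101 = 96

Answer: 96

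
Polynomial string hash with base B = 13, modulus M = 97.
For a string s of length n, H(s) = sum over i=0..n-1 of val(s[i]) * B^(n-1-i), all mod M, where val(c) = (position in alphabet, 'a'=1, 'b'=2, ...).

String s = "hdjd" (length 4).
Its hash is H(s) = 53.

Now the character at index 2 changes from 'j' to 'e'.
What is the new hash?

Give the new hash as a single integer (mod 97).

val('j') = 10, val('e') = 5
Position k = 2, exponent = n-1-k = 1
B^1 mod M = 13^1 mod 97 = 13
Delta = (5 - 10) * 13 mod 97 = 32
New hash = (53 + 32) mod 97 = 85

Answer: 85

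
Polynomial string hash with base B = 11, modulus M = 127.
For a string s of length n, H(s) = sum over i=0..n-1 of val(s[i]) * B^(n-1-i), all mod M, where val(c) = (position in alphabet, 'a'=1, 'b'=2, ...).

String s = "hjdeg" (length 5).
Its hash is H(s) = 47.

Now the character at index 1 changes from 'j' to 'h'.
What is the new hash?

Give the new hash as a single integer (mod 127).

val('j') = 10, val('h') = 8
Position k = 1, exponent = n-1-k = 3
B^3 mod M = 11^3 mod 127 = 61
Delta = (8 - 10) * 61 mod 127 = 5
New hash = (47 + 5) mod 127 = 52

Answer: 52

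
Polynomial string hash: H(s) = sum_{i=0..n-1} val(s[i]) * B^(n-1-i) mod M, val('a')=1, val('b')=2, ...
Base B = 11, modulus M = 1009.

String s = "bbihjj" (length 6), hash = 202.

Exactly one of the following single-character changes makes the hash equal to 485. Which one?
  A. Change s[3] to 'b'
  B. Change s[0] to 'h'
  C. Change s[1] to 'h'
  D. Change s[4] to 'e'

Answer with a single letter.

Option A: s[3]='h'->'b', delta=(2-8)*11^2 mod 1009 = 283, hash=202+283 mod 1009 = 485 <-- target
Option B: s[0]='b'->'h', delta=(8-2)*11^5 mod 1009 = 693, hash=202+693 mod 1009 = 895
Option C: s[1]='b'->'h', delta=(8-2)*11^4 mod 1009 = 63, hash=202+63 mod 1009 = 265
Option D: s[4]='j'->'e', delta=(5-10)*11^1 mod 1009 = 954, hash=202+954 mod 1009 = 147

Answer: A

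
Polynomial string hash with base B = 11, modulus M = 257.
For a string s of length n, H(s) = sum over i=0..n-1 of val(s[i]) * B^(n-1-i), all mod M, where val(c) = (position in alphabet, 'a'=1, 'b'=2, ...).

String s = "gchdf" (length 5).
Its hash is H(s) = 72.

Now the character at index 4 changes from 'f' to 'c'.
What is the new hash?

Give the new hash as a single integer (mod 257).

Answer: 69

Derivation:
val('f') = 6, val('c') = 3
Position k = 4, exponent = n-1-k = 0
B^0 mod M = 11^0 mod 257 = 1
Delta = (3 - 6) * 1 mod 257 = 254
New hash = (72 + 254) mod 257 = 69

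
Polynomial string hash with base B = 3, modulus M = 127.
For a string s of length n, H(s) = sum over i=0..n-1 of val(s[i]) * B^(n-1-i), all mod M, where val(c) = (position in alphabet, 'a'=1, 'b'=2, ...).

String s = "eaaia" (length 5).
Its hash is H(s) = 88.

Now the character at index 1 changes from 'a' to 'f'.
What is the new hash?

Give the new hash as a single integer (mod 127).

Answer: 96

Derivation:
val('a') = 1, val('f') = 6
Position k = 1, exponent = n-1-k = 3
B^3 mod M = 3^3 mod 127 = 27
Delta = (6 - 1) * 27 mod 127 = 8
New hash = (88 + 8) mod 127 = 96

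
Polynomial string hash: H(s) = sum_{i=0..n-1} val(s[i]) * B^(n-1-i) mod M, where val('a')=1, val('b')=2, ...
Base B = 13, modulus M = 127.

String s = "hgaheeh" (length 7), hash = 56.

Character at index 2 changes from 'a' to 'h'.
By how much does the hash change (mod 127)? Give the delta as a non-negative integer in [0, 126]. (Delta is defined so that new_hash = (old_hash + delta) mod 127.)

Answer: 29

Derivation:
Delta formula: (val(new) - val(old)) * B^(n-1-k) mod M
  val('h') - val('a') = 8 - 1 = 7
  B^(n-1-k) = 13^4 mod 127 = 113
  Delta = 7 * 113 mod 127 = 29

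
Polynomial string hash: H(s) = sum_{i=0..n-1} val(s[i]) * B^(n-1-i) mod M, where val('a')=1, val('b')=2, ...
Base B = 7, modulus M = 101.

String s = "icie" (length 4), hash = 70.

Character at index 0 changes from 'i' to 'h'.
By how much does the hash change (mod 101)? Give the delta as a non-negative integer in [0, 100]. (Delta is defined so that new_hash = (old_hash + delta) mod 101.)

Answer: 61

Derivation:
Delta formula: (val(new) - val(old)) * B^(n-1-k) mod M
  val('h') - val('i') = 8 - 9 = -1
  B^(n-1-k) = 7^3 mod 101 = 40
  Delta = -1 * 40 mod 101 = 61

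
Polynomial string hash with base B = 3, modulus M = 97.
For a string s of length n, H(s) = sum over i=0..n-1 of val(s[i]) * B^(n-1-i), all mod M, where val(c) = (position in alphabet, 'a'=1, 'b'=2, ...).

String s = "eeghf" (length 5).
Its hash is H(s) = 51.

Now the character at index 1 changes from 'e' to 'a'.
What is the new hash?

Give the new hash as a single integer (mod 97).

val('e') = 5, val('a') = 1
Position k = 1, exponent = n-1-k = 3
B^3 mod M = 3^3 mod 97 = 27
Delta = (1 - 5) * 27 mod 97 = 86
New hash = (51 + 86) mod 97 = 40

Answer: 40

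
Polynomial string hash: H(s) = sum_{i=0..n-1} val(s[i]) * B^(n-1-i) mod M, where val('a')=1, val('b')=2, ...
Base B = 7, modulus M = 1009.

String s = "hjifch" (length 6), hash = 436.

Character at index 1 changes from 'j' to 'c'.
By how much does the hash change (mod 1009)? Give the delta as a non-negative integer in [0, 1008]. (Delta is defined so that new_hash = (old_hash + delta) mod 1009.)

Answer: 346

Derivation:
Delta formula: (val(new) - val(old)) * B^(n-1-k) mod M
  val('c') - val('j') = 3 - 10 = -7
  B^(n-1-k) = 7^4 mod 1009 = 383
  Delta = -7 * 383 mod 1009 = 346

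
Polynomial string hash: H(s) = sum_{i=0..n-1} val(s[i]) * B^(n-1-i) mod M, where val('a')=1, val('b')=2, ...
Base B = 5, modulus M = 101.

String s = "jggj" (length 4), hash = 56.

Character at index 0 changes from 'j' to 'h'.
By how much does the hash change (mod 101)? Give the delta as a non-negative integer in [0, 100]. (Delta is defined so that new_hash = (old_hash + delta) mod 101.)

Delta formula: (val(new) - val(old)) * B^(n-1-k) mod M
  val('h') - val('j') = 8 - 10 = -2
  B^(n-1-k) = 5^3 mod 101 = 24
  Delta = -2 * 24 mod 101 = 53

Answer: 53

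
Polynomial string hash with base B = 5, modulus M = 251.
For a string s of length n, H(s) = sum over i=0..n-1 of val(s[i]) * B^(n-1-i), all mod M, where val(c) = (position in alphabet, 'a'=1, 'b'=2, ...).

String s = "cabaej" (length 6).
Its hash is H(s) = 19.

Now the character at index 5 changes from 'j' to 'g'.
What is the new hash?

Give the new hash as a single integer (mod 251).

Answer: 16

Derivation:
val('j') = 10, val('g') = 7
Position k = 5, exponent = n-1-k = 0
B^0 mod M = 5^0 mod 251 = 1
Delta = (7 - 10) * 1 mod 251 = 248
New hash = (19 + 248) mod 251 = 16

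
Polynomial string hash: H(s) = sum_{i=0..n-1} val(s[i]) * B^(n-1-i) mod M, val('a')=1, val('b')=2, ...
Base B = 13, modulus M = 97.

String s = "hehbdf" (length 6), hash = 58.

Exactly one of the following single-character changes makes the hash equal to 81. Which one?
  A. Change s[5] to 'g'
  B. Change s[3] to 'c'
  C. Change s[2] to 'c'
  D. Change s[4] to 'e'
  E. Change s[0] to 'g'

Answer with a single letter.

Option A: s[5]='f'->'g', delta=(7-6)*13^0 mod 97 = 1, hash=58+1 mod 97 = 59
Option B: s[3]='b'->'c', delta=(3-2)*13^2 mod 97 = 72, hash=58+72 mod 97 = 33
Option C: s[2]='h'->'c', delta=(3-8)*13^3 mod 97 = 73, hash=58+73 mod 97 = 34
Option D: s[4]='d'->'e', delta=(5-4)*13^1 mod 97 = 13, hash=58+13 mod 97 = 71
Option E: s[0]='h'->'g', delta=(7-8)*13^5 mod 97 = 23, hash=58+23 mod 97 = 81 <-- target

Answer: E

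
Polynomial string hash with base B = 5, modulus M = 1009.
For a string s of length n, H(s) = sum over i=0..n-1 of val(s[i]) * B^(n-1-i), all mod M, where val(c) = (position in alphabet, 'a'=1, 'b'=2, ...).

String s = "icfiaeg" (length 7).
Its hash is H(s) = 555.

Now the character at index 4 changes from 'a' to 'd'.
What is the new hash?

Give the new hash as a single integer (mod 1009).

val('a') = 1, val('d') = 4
Position k = 4, exponent = n-1-k = 2
B^2 mod M = 5^2 mod 1009 = 25
Delta = (4 - 1) * 25 mod 1009 = 75
New hash = (555 + 75) mod 1009 = 630

Answer: 630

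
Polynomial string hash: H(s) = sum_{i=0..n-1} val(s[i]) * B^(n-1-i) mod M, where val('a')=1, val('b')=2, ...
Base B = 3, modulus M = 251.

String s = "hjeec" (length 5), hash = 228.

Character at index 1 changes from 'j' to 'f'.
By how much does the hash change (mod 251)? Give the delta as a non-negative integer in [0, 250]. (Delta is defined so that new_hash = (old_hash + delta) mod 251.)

Answer: 143

Derivation:
Delta formula: (val(new) - val(old)) * B^(n-1-k) mod M
  val('f') - val('j') = 6 - 10 = -4
  B^(n-1-k) = 3^3 mod 251 = 27
  Delta = -4 * 27 mod 251 = 143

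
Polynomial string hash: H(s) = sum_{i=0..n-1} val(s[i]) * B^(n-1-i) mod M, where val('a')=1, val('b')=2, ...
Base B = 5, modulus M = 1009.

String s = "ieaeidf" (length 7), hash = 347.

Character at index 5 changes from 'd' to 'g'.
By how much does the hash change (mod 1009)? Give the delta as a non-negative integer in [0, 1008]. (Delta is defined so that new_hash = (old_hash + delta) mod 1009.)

Answer: 15

Derivation:
Delta formula: (val(new) - val(old)) * B^(n-1-k) mod M
  val('g') - val('d') = 7 - 4 = 3
  B^(n-1-k) = 5^1 mod 1009 = 5
  Delta = 3 * 5 mod 1009 = 15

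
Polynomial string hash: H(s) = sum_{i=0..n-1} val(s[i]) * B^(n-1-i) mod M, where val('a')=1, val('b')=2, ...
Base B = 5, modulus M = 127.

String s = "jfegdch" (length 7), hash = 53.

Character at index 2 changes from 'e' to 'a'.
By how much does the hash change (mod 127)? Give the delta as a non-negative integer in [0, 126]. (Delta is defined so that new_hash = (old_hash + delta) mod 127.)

Answer: 40

Derivation:
Delta formula: (val(new) - val(old)) * B^(n-1-k) mod M
  val('a') - val('e') = 1 - 5 = -4
  B^(n-1-k) = 5^4 mod 127 = 117
  Delta = -4 * 117 mod 127 = 40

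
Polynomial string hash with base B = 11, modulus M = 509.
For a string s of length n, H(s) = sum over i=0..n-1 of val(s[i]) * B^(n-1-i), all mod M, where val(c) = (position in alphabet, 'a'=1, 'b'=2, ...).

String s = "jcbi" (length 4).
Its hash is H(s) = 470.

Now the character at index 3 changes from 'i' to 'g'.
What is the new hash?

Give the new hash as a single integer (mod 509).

val('i') = 9, val('g') = 7
Position k = 3, exponent = n-1-k = 0
B^0 mod M = 11^0 mod 509 = 1
Delta = (7 - 9) * 1 mod 509 = 507
New hash = (470 + 507) mod 509 = 468

Answer: 468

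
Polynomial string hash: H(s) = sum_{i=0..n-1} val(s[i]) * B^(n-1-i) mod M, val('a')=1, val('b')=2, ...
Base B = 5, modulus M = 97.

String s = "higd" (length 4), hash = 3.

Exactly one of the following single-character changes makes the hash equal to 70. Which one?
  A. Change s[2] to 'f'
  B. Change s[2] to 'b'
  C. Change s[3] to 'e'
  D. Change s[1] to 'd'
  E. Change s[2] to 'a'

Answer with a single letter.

Answer: E

Derivation:
Option A: s[2]='g'->'f', delta=(6-7)*5^1 mod 97 = 92, hash=3+92 mod 97 = 95
Option B: s[2]='g'->'b', delta=(2-7)*5^1 mod 97 = 72, hash=3+72 mod 97 = 75
Option C: s[3]='d'->'e', delta=(5-4)*5^0 mod 97 = 1, hash=3+1 mod 97 = 4
Option D: s[1]='i'->'d', delta=(4-9)*5^2 mod 97 = 69, hash=3+69 mod 97 = 72
Option E: s[2]='g'->'a', delta=(1-7)*5^1 mod 97 = 67, hash=3+67 mod 97 = 70 <-- target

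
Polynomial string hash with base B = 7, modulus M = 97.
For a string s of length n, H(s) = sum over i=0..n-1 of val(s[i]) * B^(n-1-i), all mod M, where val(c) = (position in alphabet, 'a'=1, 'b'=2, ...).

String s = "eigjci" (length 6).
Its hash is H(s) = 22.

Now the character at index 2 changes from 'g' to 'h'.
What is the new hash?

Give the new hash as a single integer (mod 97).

val('g') = 7, val('h') = 8
Position k = 2, exponent = n-1-k = 3
B^3 mod M = 7^3 mod 97 = 52
Delta = (8 - 7) * 52 mod 97 = 52
New hash = (22 + 52) mod 97 = 74

Answer: 74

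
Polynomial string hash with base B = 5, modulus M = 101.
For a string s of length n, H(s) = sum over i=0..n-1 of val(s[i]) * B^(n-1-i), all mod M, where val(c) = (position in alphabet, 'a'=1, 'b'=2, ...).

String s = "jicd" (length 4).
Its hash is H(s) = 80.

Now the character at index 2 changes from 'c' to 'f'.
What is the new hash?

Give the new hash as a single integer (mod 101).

val('c') = 3, val('f') = 6
Position k = 2, exponent = n-1-k = 1
B^1 mod M = 5^1 mod 101 = 5
Delta = (6 - 3) * 5 mod 101 = 15
New hash = (80 + 15) mod 101 = 95

Answer: 95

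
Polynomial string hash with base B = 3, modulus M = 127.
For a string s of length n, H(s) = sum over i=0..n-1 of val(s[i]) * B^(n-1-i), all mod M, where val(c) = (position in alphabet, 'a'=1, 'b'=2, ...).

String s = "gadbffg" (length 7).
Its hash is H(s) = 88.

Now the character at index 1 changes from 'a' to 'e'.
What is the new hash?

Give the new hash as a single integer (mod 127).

Answer: 44

Derivation:
val('a') = 1, val('e') = 5
Position k = 1, exponent = n-1-k = 5
B^5 mod M = 3^5 mod 127 = 116
Delta = (5 - 1) * 116 mod 127 = 83
New hash = (88 + 83) mod 127 = 44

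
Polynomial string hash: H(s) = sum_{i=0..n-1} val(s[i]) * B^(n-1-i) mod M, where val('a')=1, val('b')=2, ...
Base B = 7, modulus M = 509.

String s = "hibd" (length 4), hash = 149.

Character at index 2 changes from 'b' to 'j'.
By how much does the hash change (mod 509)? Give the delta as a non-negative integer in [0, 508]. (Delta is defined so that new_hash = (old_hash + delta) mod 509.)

Delta formula: (val(new) - val(old)) * B^(n-1-k) mod M
  val('j') - val('b') = 10 - 2 = 8
  B^(n-1-k) = 7^1 mod 509 = 7
  Delta = 8 * 7 mod 509 = 56

Answer: 56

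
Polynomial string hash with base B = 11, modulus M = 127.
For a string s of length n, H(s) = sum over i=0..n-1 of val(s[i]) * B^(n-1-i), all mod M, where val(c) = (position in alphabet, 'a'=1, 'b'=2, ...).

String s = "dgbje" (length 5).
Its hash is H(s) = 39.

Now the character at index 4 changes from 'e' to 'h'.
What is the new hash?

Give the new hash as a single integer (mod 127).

Answer: 42

Derivation:
val('e') = 5, val('h') = 8
Position k = 4, exponent = n-1-k = 0
B^0 mod M = 11^0 mod 127 = 1
Delta = (8 - 5) * 1 mod 127 = 3
New hash = (39 + 3) mod 127 = 42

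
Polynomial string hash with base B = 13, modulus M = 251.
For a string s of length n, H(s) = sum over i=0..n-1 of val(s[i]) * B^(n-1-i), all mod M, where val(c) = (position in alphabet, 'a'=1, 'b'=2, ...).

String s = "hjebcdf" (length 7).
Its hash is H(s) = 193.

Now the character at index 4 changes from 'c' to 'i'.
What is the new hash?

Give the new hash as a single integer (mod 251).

val('c') = 3, val('i') = 9
Position k = 4, exponent = n-1-k = 2
B^2 mod M = 13^2 mod 251 = 169
Delta = (9 - 3) * 169 mod 251 = 10
New hash = (193 + 10) mod 251 = 203

Answer: 203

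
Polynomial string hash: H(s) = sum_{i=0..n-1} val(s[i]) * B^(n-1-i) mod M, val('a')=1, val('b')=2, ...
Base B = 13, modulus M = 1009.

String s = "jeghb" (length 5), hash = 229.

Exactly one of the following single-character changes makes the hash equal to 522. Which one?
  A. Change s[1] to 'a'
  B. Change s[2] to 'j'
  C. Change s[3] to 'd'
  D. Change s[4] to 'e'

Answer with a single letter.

Option A: s[1]='e'->'a', delta=(1-5)*13^3 mod 1009 = 293, hash=229+293 mod 1009 = 522 <-- target
Option B: s[2]='g'->'j', delta=(10-7)*13^2 mod 1009 = 507, hash=229+507 mod 1009 = 736
Option C: s[3]='h'->'d', delta=(4-8)*13^1 mod 1009 = 957, hash=229+957 mod 1009 = 177
Option D: s[4]='b'->'e', delta=(5-2)*13^0 mod 1009 = 3, hash=229+3 mod 1009 = 232

Answer: A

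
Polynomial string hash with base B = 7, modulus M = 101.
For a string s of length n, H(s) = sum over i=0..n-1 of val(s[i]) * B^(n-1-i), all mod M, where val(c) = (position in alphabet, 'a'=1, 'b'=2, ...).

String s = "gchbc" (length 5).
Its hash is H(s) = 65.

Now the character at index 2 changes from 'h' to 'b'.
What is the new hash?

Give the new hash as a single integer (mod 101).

Answer: 74

Derivation:
val('h') = 8, val('b') = 2
Position k = 2, exponent = n-1-k = 2
B^2 mod M = 7^2 mod 101 = 49
Delta = (2 - 8) * 49 mod 101 = 9
New hash = (65 + 9) mod 101 = 74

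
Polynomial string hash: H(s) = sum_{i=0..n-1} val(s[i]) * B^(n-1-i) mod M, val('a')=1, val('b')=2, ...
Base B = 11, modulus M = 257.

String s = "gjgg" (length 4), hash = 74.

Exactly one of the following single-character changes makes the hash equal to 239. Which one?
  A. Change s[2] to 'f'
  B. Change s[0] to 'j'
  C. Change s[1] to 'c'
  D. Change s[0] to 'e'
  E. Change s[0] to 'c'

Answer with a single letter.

Option A: s[2]='g'->'f', delta=(6-7)*11^1 mod 257 = 246, hash=74+246 mod 257 = 63
Option B: s[0]='g'->'j', delta=(10-7)*11^3 mod 257 = 138, hash=74+138 mod 257 = 212
Option C: s[1]='j'->'c', delta=(3-10)*11^2 mod 257 = 181, hash=74+181 mod 257 = 255
Option D: s[0]='g'->'e', delta=(5-7)*11^3 mod 257 = 165, hash=74+165 mod 257 = 239 <-- target
Option E: s[0]='g'->'c', delta=(3-7)*11^3 mod 257 = 73, hash=74+73 mod 257 = 147

Answer: D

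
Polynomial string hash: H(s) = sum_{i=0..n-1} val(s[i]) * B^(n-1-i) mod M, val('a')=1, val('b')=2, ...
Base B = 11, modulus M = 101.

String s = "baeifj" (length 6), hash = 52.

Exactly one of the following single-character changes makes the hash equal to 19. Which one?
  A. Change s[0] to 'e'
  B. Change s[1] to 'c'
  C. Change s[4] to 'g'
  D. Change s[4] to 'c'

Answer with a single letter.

Option A: s[0]='b'->'e', delta=(5-2)*11^5 mod 101 = 70, hash=52+70 mod 101 = 21
Option B: s[1]='a'->'c', delta=(3-1)*11^4 mod 101 = 93, hash=52+93 mod 101 = 44
Option C: s[4]='f'->'g', delta=(7-6)*11^1 mod 101 = 11, hash=52+11 mod 101 = 63
Option D: s[4]='f'->'c', delta=(3-6)*11^1 mod 101 = 68, hash=52+68 mod 101 = 19 <-- target

Answer: D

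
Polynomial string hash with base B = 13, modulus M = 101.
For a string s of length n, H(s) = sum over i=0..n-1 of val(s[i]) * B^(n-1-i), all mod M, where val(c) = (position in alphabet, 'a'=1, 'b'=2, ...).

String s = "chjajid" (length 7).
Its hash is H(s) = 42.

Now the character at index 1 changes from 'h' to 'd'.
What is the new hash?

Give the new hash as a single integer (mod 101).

val('h') = 8, val('d') = 4
Position k = 1, exponent = n-1-k = 5
B^5 mod M = 13^5 mod 101 = 17
Delta = (4 - 8) * 17 mod 101 = 33
New hash = (42 + 33) mod 101 = 75

Answer: 75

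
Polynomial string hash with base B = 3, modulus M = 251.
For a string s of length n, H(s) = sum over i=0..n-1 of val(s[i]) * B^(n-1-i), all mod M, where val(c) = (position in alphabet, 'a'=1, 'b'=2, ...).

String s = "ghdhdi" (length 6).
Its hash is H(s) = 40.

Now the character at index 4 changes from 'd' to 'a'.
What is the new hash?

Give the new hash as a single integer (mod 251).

val('d') = 4, val('a') = 1
Position k = 4, exponent = n-1-k = 1
B^1 mod M = 3^1 mod 251 = 3
Delta = (1 - 4) * 3 mod 251 = 242
New hash = (40 + 242) mod 251 = 31

Answer: 31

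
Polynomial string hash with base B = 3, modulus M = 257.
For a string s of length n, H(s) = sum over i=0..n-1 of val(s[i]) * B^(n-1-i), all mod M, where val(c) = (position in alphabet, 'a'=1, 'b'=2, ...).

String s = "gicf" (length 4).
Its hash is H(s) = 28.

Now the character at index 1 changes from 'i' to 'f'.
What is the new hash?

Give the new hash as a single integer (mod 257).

val('i') = 9, val('f') = 6
Position k = 1, exponent = n-1-k = 2
B^2 mod M = 3^2 mod 257 = 9
Delta = (6 - 9) * 9 mod 257 = 230
New hash = (28 + 230) mod 257 = 1

Answer: 1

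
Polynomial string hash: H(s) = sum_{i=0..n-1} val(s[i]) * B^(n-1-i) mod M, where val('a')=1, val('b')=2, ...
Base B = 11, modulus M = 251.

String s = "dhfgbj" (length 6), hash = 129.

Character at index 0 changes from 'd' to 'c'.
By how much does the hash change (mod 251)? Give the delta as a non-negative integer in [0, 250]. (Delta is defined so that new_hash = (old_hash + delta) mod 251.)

Answer: 91

Derivation:
Delta formula: (val(new) - val(old)) * B^(n-1-k) mod M
  val('c') - val('d') = 3 - 4 = -1
  B^(n-1-k) = 11^5 mod 251 = 160
  Delta = -1 * 160 mod 251 = 91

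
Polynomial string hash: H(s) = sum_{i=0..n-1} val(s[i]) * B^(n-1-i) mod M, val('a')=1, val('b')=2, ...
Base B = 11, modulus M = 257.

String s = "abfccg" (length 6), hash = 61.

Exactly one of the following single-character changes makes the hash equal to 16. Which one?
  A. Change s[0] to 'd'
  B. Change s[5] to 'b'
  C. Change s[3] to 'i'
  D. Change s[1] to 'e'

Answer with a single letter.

Option A: s[0]='a'->'d', delta=(4-1)*11^5 mod 257 = 250, hash=61+250 mod 257 = 54
Option B: s[5]='g'->'b', delta=(2-7)*11^0 mod 257 = 252, hash=61+252 mod 257 = 56
Option C: s[3]='c'->'i', delta=(9-3)*11^2 mod 257 = 212, hash=61+212 mod 257 = 16 <-- target
Option D: s[1]='b'->'e', delta=(5-2)*11^4 mod 257 = 233, hash=61+233 mod 257 = 37

Answer: C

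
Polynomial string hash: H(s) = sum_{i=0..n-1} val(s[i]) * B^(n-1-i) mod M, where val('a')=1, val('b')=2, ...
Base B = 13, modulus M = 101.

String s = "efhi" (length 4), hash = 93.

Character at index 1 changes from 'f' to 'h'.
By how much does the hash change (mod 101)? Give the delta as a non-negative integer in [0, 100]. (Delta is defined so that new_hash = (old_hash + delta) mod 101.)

Answer: 35

Derivation:
Delta formula: (val(new) - val(old)) * B^(n-1-k) mod M
  val('h') - val('f') = 8 - 6 = 2
  B^(n-1-k) = 13^2 mod 101 = 68
  Delta = 2 * 68 mod 101 = 35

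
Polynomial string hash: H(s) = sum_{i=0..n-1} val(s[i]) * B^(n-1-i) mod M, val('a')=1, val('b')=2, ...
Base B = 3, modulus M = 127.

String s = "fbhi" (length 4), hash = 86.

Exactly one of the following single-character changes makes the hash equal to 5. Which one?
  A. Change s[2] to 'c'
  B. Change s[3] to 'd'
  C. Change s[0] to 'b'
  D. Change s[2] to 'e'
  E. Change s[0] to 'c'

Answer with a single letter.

Option A: s[2]='h'->'c', delta=(3-8)*3^1 mod 127 = 112, hash=86+112 mod 127 = 71
Option B: s[3]='i'->'d', delta=(4-9)*3^0 mod 127 = 122, hash=86+122 mod 127 = 81
Option C: s[0]='f'->'b', delta=(2-6)*3^3 mod 127 = 19, hash=86+19 mod 127 = 105
Option D: s[2]='h'->'e', delta=(5-8)*3^1 mod 127 = 118, hash=86+118 mod 127 = 77
Option E: s[0]='f'->'c', delta=(3-6)*3^3 mod 127 = 46, hash=86+46 mod 127 = 5 <-- target

Answer: E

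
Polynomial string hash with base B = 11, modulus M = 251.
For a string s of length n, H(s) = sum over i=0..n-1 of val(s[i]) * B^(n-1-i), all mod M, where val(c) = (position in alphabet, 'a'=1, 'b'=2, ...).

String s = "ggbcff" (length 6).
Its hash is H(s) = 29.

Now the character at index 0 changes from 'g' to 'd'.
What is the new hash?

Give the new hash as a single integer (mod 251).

Answer: 51

Derivation:
val('g') = 7, val('d') = 4
Position k = 0, exponent = n-1-k = 5
B^5 mod M = 11^5 mod 251 = 160
Delta = (4 - 7) * 160 mod 251 = 22
New hash = (29 + 22) mod 251 = 51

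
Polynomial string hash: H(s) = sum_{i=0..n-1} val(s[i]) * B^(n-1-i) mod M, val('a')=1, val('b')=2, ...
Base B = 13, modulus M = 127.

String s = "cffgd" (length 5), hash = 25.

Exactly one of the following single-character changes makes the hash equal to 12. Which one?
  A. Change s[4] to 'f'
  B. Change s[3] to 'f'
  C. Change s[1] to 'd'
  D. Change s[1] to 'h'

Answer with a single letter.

Option A: s[4]='d'->'f', delta=(6-4)*13^0 mod 127 = 2, hash=25+2 mod 127 = 27
Option B: s[3]='g'->'f', delta=(6-7)*13^1 mod 127 = 114, hash=25+114 mod 127 = 12 <-- target
Option C: s[1]='f'->'d', delta=(4-6)*13^3 mod 127 = 51, hash=25+51 mod 127 = 76
Option D: s[1]='f'->'h', delta=(8-6)*13^3 mod 127 = 76, hash=25+76 mod 127 = 101

Answer: B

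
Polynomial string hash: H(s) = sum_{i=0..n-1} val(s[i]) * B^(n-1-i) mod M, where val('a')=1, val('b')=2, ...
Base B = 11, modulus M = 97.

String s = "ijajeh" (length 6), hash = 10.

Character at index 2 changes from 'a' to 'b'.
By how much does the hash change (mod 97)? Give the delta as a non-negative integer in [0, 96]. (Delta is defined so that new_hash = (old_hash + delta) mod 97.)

Delta formula: (val(new) - val(old)) * B^(n-1-k) mod M
  val('b') - val('a') = 2 - 1 = 1
  B^(n-1-k) = 11^3 mod 97 = 70
  Delta = 1 * 70 mod 97 = 70

Answer: 70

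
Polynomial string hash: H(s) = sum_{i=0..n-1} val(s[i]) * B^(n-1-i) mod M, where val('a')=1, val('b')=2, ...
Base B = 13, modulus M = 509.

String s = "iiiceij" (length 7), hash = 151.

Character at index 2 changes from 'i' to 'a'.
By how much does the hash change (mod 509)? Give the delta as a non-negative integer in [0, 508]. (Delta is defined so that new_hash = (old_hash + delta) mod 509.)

Delta formula: (val(new) - val(old)) * B^(n-1-k) mod M
  val('a') - val('i') = 1 - 9 = -8
  B^(n-1-k) = 13^4 mod 509 = 57
  Delta = -8 * 57 mod 509 = 53

Answer: 53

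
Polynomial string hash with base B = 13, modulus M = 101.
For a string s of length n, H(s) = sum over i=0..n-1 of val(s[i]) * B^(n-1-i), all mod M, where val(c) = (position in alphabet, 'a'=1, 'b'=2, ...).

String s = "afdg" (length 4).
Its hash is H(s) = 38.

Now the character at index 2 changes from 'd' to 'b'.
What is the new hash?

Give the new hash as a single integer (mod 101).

val('d') = 4, val('b') = 2
Position k = 2, exponent = n-1-k = 1
B^1 mod M = 13^1 mod 101 = 13
Delta = (2 - 4) * 13 mod 101 = 75
New hash = (38 + 75) mod 101 = 12

Answer: 12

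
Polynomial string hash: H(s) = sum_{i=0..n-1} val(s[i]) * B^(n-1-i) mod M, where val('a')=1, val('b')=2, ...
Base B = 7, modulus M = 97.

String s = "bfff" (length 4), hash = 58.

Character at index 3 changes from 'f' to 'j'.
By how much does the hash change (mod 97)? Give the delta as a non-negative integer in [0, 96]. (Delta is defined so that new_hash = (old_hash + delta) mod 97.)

Answer: 4

Derivation:
Delta formula: (val(new) - val(old)) * B^(n-1-k) mod M
  val('j') - val('f') = 10 - 6 = 4
  B^(n-1-k) = 7^0 mod 97 = 1
  Delta = 4 * 1 mod 97 = 4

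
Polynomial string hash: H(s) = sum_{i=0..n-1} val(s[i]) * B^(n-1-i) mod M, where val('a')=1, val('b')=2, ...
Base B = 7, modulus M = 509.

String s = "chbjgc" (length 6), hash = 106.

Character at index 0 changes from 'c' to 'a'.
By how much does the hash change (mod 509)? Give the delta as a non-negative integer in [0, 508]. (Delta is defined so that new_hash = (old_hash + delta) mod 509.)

Delta formula: (val(new) - val(old)) * B^(n-1-k) mod M
  val('a') - val('c') = 1 - 3 = -2
  B^(n-1-k) = 7^5 mod 509 = 10
  Delta = -2 * 10 mod 509 = 489

Answer: 489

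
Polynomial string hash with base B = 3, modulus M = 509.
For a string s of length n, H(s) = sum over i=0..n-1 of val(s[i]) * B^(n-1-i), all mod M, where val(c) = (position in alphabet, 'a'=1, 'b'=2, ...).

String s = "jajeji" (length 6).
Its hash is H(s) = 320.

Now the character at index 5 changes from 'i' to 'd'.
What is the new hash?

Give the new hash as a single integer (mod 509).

val('i') = 9, val('d') = 4
Position k = 5, exponent = n-1-k = 0
B^0 mod M = 3^0 mod 509 = 1
Delta = (4 - 9) * 1 mod 509 = 504
New hash = (320 + 504) mod 509 = 315

Answer: 315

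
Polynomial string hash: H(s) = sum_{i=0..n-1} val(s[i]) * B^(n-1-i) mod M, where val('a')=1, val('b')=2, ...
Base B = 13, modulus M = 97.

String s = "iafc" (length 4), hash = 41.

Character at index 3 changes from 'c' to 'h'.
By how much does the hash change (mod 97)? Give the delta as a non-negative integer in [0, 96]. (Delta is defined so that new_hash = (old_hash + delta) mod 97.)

Delta formula: (val(new) - val(old)) * B^(n-1-k) mod M
  val('h') - val('c') = 8 - 3 = 5
  B^(n-1-k) = 13^0 mod 97 = 1
  Delta = 5 * 1 mod 97 = 5

Answer: 5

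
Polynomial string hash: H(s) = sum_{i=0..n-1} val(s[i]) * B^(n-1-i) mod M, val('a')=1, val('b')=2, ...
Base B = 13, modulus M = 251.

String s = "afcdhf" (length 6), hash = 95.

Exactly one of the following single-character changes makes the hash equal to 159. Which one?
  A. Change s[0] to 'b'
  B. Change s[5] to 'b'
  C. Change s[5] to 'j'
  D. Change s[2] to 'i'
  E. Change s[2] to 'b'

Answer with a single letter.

Option A: s[0]='a'->'b', delta=(2-1)*13^5 mod 251 = 64, hash=95+64 mod 251 = 159 <-- target
Option B: s[5]='f'->'b', delta=(2-6)*13^0 mod 251 = 247, hash=95+247 mod 251 = 91
Option C: s[5]='f'->'j', delta=(10-6)*13^0 mod 251 = 4, hash=95+4 mod 251 = 99
Option D: s[2]='c'->'i', delta=(9-3)*13^3 mod 251 = 130, hash=95+130 mod 251 = 225
Option E: s[2]='c'->'b', delta=(2-3)*13^3 mod 251 = 62, hash=95+62 mod 251 = 157

Answer: A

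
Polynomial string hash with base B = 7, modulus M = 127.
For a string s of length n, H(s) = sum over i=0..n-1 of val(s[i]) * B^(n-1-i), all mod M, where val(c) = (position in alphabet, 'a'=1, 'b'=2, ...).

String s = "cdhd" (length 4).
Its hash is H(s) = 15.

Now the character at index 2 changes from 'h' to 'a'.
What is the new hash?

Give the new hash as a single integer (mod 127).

Answer: 93

Derivation:
val('h') = 8, val('a') = 1
Position k = 2, exponent = n-1-k = 1
B^1 mod M = 7^1 mod 127 = 7
Delta = (1 - 8) * 7 mod 127 = 78
New hash = (15 + 78) mod 127 = 93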